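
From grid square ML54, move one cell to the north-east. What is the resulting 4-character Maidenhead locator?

ML65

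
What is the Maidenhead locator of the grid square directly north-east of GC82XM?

Longitude subsquare x = 23; +1 → 24, wraps to 0 = a, carry into square.
Longitude square 8; +1 → 9.
Latitude subsquare m = 12; +1 → 13 = n.

GC92an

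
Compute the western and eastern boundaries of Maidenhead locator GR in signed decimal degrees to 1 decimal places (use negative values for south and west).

-60.0, -40.0

Field G=6, R=17: +6·20° lon, +17·10° lat → SW at lon -60°, lat 80°.
Cell spans 20° lon × 10° lat.
west -60.0, east -40.0.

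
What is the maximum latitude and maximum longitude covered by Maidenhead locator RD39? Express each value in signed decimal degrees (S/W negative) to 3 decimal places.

-50.000, 168.000

Field R=17, D=3: +17·20° lon, +3·10° lat → SW at lon 160°, lat -60°.
Square 3, 9: +3·2° lon, +9·1° lat → SW at lon 166°, lat -51°.
Cell spans 2° lon × 1° lat. NE corner is SW corner plus one full cell.
latitude -50.000, longitude 168.000.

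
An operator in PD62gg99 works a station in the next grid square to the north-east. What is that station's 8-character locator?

Longitude extended square 9; +1 → 10, wraps to 0, carry into subsquare.
Longitude subsquare g = 6; +1 → 7 = h.
Latitude extended square 9; +1 → 10, wraps to 0, carry into subsquare.
Latitude subsquare g = 6; +1 → 7 = h.

PD62hh00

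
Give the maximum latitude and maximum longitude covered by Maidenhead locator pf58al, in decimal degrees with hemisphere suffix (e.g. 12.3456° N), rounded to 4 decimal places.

31.5000° S, 130.0833° E

Field P=15, F=5: +15·20° lon, +5·10° lat → SW at lon 120°, lat -40°.
Square 5, 8: +5·2° lon, +8·1° lat → SW at lon 130°, lat -32°.
Subsquare a=0, l=11: +0·0.0833333° lon, +11·0.0416667° lat → SW at lon 130°, lat -31.5417°.
Cell spans 0.0833333° lon × 0.0416667° lat. NE corner is SW corner plus one full cell.
latitude 31.5000° S, longitude 130.0833° E.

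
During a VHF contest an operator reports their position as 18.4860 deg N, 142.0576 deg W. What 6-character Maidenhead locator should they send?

BK88xl

Offset from 180°W / 90°S: lon 37.9424°, lat 108.4860°.
Field: 37.9424/20 → 1 → B, 108.4860/10 → 10 → K; chars BK.
Square: 17.9424/2 → 8, 8.4860/1 → 8; chars 88.
Subsquare: 1.9424/0.0833333 → 23 → x, 0.4860/0.0416667 → 11 → l; chars xl.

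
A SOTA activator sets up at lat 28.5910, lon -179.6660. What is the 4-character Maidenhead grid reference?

AL08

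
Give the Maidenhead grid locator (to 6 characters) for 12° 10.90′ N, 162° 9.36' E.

RK12be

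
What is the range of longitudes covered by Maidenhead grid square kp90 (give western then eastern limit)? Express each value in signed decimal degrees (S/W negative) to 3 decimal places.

Field K=10, P=15: +10·20° lon, +15·10° lat → SW at lon 20°, lat 60°.
Square 9, 0: +9·2° lon, +0·1° lat → SW at lon 38°, lat 60°.
Cell spans 2° lon × 1° lat.
west 38.000, east 40.000.

38.000, 40.000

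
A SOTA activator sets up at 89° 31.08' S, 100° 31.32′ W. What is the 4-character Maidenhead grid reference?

Add 180° to longitude and 90° to latitude: 79.48, 0.48.
Field: lon ⌊79.48/20⌋ = 3 → D; lat ⌊0.48/10⌋ = 0 → A.
Square: lon ⌊19.48/2⌋ = 9; lat ⌊0.48/1⌋ = 0.

DA90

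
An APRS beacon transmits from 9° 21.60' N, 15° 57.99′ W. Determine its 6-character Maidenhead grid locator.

IJ29ai

Add 180° to longitude and 90° to latitude: 164.0335, 99.3600.
Field (20°×10°, letters A–R): lon ⌊164.0335/20⌋ = 8 → I; lat ⌊99.3600/10⌋ = 9 → J.
Square (2°×1°, digits 0–9): lon ⌊4.0335/2⌋ = 2; lat ⌊9.3600/1⌋ = 9.
Subsquare (5′×2.5′, letters a–x): lon ⌊0.0335/0.0833333⌋ = 0 → a; lat ⌊0.3600/0.0416667⌋ = 8 → i.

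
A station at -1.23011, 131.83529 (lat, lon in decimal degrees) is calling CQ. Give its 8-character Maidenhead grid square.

PI58ws04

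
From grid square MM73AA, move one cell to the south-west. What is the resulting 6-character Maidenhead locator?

MM62xx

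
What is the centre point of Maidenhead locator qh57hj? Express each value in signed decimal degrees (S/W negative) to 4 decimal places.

-12.6042, 150.6250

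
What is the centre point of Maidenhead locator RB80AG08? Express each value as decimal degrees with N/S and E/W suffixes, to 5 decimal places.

79.71458° S, 176.00417° E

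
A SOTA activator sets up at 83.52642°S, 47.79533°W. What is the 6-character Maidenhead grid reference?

GA66cl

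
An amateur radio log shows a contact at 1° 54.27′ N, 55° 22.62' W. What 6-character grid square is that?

Offset from 180°W / 90°S: lon 124.6230°, lat 91.9045°.
Field: lon ⌊124.6230/20⌋ = 6 → G; lat ⌊91.9045/10⌋ = 9 → J.
Square: lon ⌊4.6230/2⌋ = 2; lat ⌊1.9045/1⌋ = 1.
Subsquare: lon ⌊0.6230/0.0833333⌋ = 7 → h; lat ⌊0.9045/0.0416667⌋ = 21 → v.

GJ21hv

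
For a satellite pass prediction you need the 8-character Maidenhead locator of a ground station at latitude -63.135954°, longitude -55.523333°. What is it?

Offset from 180°W / 90°S: lon 124.47667°, lat 26.86405°.
Field: 124.47667/20 → 6 → G, 26.86405/10 → 2 → C; chars GC.
Square: 4.47667/2 → 2, 6.86405/1 → 6; chars 26.
Subsquare: 0.47667/0.0833333 → 5 → f, 0.86405/0.0416667 → 20 → u; chars fu.
Extended square: 0.06000/0.00833333 → 7, 0.03071/0.00416667 → 7; chars 77.

GC26fu77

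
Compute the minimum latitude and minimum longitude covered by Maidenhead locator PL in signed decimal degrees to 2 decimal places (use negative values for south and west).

Field P=15, L=11: +15·20° lon, +11·10° lat → SW at lon 120°, lat 20°.
latitude 20.00, longitude 120.00.

20.00, 120.00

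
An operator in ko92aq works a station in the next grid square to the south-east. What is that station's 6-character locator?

Longitude subsquare a = 0; +1 → 1 = b.
Latitude subsquare q = 16; −1 → 15 = p.

KO92bp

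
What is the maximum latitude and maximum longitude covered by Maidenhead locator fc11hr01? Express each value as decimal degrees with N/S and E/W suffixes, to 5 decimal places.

68.28333° S, 77.40833° W

Field F=5, C=2: +5·20° lon, +2·10° lat → SW at lon -80°, lat -70°.
Square 1, 1: +1·2° lon, +1·1° lat → SW at lon -78°, lat -69°.
Subsquare h=7, r=17: +7·0.0833333° lon, +17·0.0416667° lat → SW at lon -77.4167°, lat -68.2917°.
Extended square 0, 1: +0·0.00833333° lon, +1·0.00416667° lat → SW at lon -77.4167°, lat -68.2875°.
Cell spans 0.00833333° lon × 0.00416667° lat. NE corner is SW corner plus one full cell.
latitude 68.28333° S, longitude 77.40833° W.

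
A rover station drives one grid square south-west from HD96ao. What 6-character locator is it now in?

Longitude subsquare a = 0; −1 → -1, wraps to 23 = x, carry into square.
Longitude square 9; −1 → 8.
Latitude subsquare o = 14; −1 → 13 = n.

HD86xn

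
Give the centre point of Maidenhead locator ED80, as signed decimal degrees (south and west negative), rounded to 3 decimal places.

-59.500, -83.000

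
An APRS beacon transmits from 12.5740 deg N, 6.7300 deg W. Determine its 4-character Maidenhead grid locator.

IK62

Offset from 180°W / 90°S: lon 173.27°, lat 102.57°.
Field: 173.27/20 → 8 → I, 102.57/10 → 10 → K; chars IK.
Square: 13.27/2 → 6, 2.57/1 → 2; chars 62.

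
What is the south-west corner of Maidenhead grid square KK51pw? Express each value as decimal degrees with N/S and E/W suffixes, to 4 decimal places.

11.9167° N, 31.2500° E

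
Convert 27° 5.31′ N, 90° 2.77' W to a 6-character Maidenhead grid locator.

EL47xc

Add 180° to longitude and 90° to latitude: 89.9538, 117.0885.
Field: 89.9538/20 → 4 → E, 117.0885/10 → 11 → L; chars EL.
Square: 9.9538/2 → 4, 7.0885/1 → 7; chars 47.
Subsquare: 1.9538/0.0833333 → 23 → x, 0.0885/0.0416667 → 2 → c; chars xc.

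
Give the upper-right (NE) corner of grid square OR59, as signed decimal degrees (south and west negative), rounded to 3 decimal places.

Field O=14, R=17: +14·20° lon, +17·10° lat → SW at lon 100°, lat 80°.
Square 5, 9: +5·2° lon, +9·1° lat → SW at lon 110°, lat 89°.
Cell spans 2° lon × 1° lat. NE corner is SW corner plus one full cell.
latitude 90.000, longitude 112.000.

90.000, 112.000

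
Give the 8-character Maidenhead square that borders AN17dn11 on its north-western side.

Longitude extended square 1; −1 → 0.
Latitude extended square 1; +1 → 2.

AN17dn02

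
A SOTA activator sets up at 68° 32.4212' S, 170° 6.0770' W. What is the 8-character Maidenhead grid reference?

AC41wl70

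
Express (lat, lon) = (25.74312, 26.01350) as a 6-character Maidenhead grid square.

KL35ar

Add 180° to longitude and 90° to latitude: 206.0135, 115.7431.
Field (20°×10°, letters A–R): 206.0135/20 → 10 → K, 115.7431/10 → 11 → L; chars KL.
Square (2°×1°, digits 0–9): 6.0135/2 → 3, 5.7431/1 → 5; chars 35.
Subsquare (5′×2.5′, letters a–x): 0.0135/0.0833333 → 0 → a, 0.7431/0.0416667 → 17 → r; chars ar.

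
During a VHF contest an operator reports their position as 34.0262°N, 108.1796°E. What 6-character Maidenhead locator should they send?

OM44ca

Shift to the Maidenhead origin (180°W, 90°S): lon 288.1796, lat 124.0262.
Field: lon ⌊288.1796/20⌋ = 14 → O; lat ⌊124.0262/10⌋ = 12 → M.
Square: lon ⌊8.1796/2⌋ = 4; lat ⌊4.0262/1⌋ = 4.
Subsquare: lon ⌊0.1796/0.0833333⌋ = 2 → c; lat ⌊0.0262/0.0416667⌋ = 0 → a.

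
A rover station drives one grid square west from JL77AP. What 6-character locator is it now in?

JL67xp

Longitude subsquare a = 0; −1 → -1, wraps to 23 = x, carry into square.
Longitude square 7; −1 → 6.
The latitude characters are unchanged.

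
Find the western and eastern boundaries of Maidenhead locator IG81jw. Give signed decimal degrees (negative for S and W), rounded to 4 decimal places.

Field I=8, G=6: +8·20° lon, +6·10° lat → SW at lon -20°, lat -30°.
Square 8, 1: +8·2° lon, +1·1° lat → SW at lon -4°, lat -29°.
Subsquare j=9, w=22: +9·0.0833333° lon, +22·0.0416667° lat → SW at lon -3.25°, lat -28.0833°.
Cell spans 0.0833333° lon × 0.0416667° lat.
west -3.2500, east -3.1667.

-3.2500, -3.1667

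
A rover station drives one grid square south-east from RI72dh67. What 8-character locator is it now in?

RI72dh76

Longitude extended square 6; +1 → 7.
Latitude extended square 7; −1 → 6.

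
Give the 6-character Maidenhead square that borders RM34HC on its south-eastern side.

RM34ib

Longitude subsquare h = 7; +1 → 8 = i.
Latitude subsquare c = 2; −1 → 1 = b.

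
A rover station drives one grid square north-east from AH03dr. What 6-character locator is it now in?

AH03es

Longitude subsquare d = 3; +1 → 4 = e.
Latitude subsquare r = 17; +1 → 18 = s.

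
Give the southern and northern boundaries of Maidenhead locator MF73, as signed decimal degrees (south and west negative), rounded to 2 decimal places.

Field M=12, F=5: +12·20° lon, +5·10° lat → SW at lon 60°, lat -40°.
Square 7, 3: +7·2° lon, +3·1° lat → SW at lon 74°, lat -37°.
Cell spans 2° lon × 1° lat.
south -37.00, north -36.00.

-37.00, -36.00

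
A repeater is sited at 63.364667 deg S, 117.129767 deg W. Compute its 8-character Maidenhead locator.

DC16kp42

Add 180° to longitude and 90° to latitude: 62.87023, 26.63533.
Field (20°×10°, letters A–R): lon ⌊62.87023/20⌋ = 3 → D; lat ⌊26.63533/10⌋ = 2 → C.
Square (2°×1°, digits 0–9): lon ⌊2.87023/2⌋ = 1; lat ⌊6.63533/1⌋ = 6.
Subsquare (5′×2.5′, letters a–x): lon ⌊0.87023/0.0833333⌋ = 10 → k; lat ⌊0.63533/0.0416667⌋ = 15 → p.
Extended square (30″×15″, digits 0–9): lon ⌊0.03690/0.00833333⌋ = 4; lat ⌊0.01033/0.00416667⌋ = 2.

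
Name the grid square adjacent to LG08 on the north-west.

Longitude square 0; −1 → -1, wraps to 9, carry into field.
Longitude field L = 11; −1 → 10 = K.
Latitude square 8; +1 → 9.

KG99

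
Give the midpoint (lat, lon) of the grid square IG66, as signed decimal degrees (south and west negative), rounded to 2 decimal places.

-23.50, -7.00

Field I=8, G=6: +8·20° lon, +6·10° lat → SW at lon -20°, lat -30°.
Square 6, 6: +6·2° lon, +6·1° lat → SW at lon -8°, lat -24°.
Cell spans 2° lon × 1° lat. Centre is SW corner plus half of each.
latitude -23.50, longitude -7.00.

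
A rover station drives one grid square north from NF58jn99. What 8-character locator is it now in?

NF58jo90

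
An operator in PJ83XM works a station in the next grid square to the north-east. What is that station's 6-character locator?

PJ93an

Longitude subsquare x = 23; +1 → 24, wraps to 0 = a, carry into square.
Longitude square 8; +1 → 9.
Latitude subsquare m = 12; +1 → 13 = n.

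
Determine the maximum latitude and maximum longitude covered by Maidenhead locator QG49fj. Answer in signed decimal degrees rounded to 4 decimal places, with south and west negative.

Field Q=16, G=6: +16·20° lon, +6·10° lat → SW at lon 140°, lat -30°.
Square 4, 9: +4·2° lon, +9·1° lat → SW at lon 148°, lat -21°.
Subsquare f=5, j=9: +5·0.0833333° lon, +9·0.0416667° lat → SW at lon 148.417°, lat -20.625°.
Cell spans 0.0833333° lon × 0.0416667° lat. NE corner is SW corner plus one full cell.
latitude -20.5833, longitude 148.5000.

-20.5833, 148.5000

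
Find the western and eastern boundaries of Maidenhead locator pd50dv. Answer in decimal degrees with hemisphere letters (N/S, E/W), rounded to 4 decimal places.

Field P=15, D=3: +15·20° lon, +3·10° lat → SW at lon 120°, lat -60°.
Square 5, 0: +5·2° lon, +0·1° lat → SW at lon 130°, lat -60°.
Subsquare d=3, v=21: +3·0.0833333° lon, +21·0.0416667° lat → SW at lon 130.25°, lat -59.125°.
Cell spans 0.0833333° lon × 0.0416667° lat.
west 130.2500° E, east 130.3333° E.

130.2500° E, 130.3333° E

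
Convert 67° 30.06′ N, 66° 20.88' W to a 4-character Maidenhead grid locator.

FP67

Shift to the Maidenhead origin (180°W, 90°S): lon 113.65, lat 157.50.
Field (20°×10°, letters A–R): 113.65/20 → 5 → F, 157.50/10 → 15 → P; chars FP.
Square (2°×1°, digits 0–9): 13.65/2 → 6, 7.50/1 → 7; chars 67.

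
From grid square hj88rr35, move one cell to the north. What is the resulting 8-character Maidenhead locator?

Latitude extended square 5; +1 → 6.
The longitude characters are unchanged.

HJ88rr36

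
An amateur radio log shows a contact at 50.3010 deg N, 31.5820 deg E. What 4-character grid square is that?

Shift to the Maidenhead origin (180°W, 90°S): lon 211.58, lat 140.30.
Field: 211.58/20 → 10 → K, 140.30/10 → 14 → O; chars KO.
Square: 11.58/2 → 5, 0.30/1 → 0; chars 50.

KO50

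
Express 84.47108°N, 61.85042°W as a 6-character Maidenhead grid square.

Shift to the Maidenhead origin (180°W, 90°S): lon 118.1496, lat 174.4711.
Field: lon ⌊118.1496/20⌋ = 5 → F; lat ⌊174.4711/10⌋ = 17 → R.
Square: lon ⌊18.1496/2⌋ = 9; lat ⌊4.4711/1⌋ = 4.
Subsquare: lon ⌊0.1496/0.0833333⌋ = 1 → b; lat ⌊0.4711/0.0416667⌋ = 11 → l.

FR94bl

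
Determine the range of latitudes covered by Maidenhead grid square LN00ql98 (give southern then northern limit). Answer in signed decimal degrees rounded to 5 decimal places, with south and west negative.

40.49167, 40.49583

Field L=11, N=13: +11·20° lon, +13·10° lat → SW at lon 40°, lat 40°.
Square 0, 0: +0·2° lon, +0·1° lat → SW at lon 40°, lat 40°.
Subsquare q=16, l=11: +16·0.0833333° lon, +11·0.0416667° lat → SW at lon 41.3333°, lat 40.4583°.
Extended square 9, 8: +9·0.00833333° lon, +8·0.00416667° lat → SW at lon 41.4083°, lat 40.4917°.
Cell spans 0.00833333° lon × 0.00416667° lat.
south 40.49167, north 40.49583.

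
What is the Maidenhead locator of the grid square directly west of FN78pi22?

FN78pi12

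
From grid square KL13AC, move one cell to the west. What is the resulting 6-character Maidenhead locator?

KL03xc

Longitude subsquare a = 0; −1 → -1, wraps to 23 = x, carry into square.
Longitude square 1; −1 → 0.
The latitude characters are unchanged.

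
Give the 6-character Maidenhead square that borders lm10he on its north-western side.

LM10gf

Longitude subsquare h = 7; −1 → 6 = g.
Latitude subsquare e = 4; +1 → 5 = f.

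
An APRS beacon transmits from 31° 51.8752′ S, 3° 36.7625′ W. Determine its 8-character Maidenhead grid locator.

Offset from 180°W / 90°S: lon 176.38729°, lat 58.13541°.
Field: 176.38729/20 → 8 → I, 58.13541/10 → 5 → F; chars IF.
Square: 16.38729/2 → 8, 8.13541/1 → 8; chars 88.
Subsquare: 0.38729/0.0833333 → 4 → e, 0.13541/0.0416667 → 3 → d; chars ed.
Extended square: 0.05396/0.00833333 → 6, 0.01041/0.00416667 → 2; chars 62.

IF88ed62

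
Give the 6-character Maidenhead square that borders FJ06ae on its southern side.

Latitude subsquare e = 4; −1 → 3 = d.
The longitude characters are unchanged.

FJ06ad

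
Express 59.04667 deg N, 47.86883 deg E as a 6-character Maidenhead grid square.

LO39wb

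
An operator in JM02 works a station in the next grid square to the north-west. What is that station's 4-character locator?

Longitude square 0; −1 → -1, wraps to 9, carry into field.
Longitude field J = 9; −1 → 8 = I.
Latitude square 2; +1 → 3.

IM93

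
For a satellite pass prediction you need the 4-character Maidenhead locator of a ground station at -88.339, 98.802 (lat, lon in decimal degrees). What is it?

Add 180° to longitude and 90° to latitude: 278.80, 1.66.
Field: 278.80/20 → 13 → N, 1.66/10 → 0 → A; chars NA.
Square: 18.80/2 → 9, 1.66/1 → 1; chars 91.

NA91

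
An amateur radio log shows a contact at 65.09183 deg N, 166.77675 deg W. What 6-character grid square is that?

AP65oc

Shift to the Maidenhead origin (180°W, 90°S): lon 13.2233, lat 155.0918.
Field: lon ⌊13.2233/20⌋ = 0 → A; lat ⌊155.0918/10⌋ = 15 → P.
Square: lon ⌊13.2233/2⌋ = 6; lat ⌊5.0918/1⌋ = 5.
Subsquare: lon ⌊1.2233/0.0833333⌋ = 14 → o; lat ⌊0.0918/0.0416667⌋ = 2 → c.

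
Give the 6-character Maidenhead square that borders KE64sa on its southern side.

KE63sx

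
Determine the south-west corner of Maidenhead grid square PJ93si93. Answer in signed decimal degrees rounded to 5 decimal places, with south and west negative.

Field P=15, J=9: +15·20° lon, +9·10° lat → SW at lon 120°, lat 0°.
Square 9, 3: +9·2° lon, +3·1° lat → SW at lon 138°, lat 3°.
Subsquare s=18, i=8: +18·0.0833333° lon, +8·0.0416667° lat → SW at lon 139.5°, lat 3.33333°.
Extended square 9, 3: +9·0.00833333° lon, +3·0.00416667° lat → SW at lon 139.575°, lat 3.34583°.
latitude 3.34583, longitude 139.57500.

3.34583, 139.57500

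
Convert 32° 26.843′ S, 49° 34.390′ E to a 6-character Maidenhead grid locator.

Shift to the Maidenhead origin (180°W, 90°S): lon 229.5732, lat 57.5526.
Field (20°×10°, letters A–R): lon ⌊229.5732/20⌋ = 11 → L; lat ⌊57.5526/10⌋ = 5 → F.
Square (2°×1°, digits 0–9): lon ⌊9.5732/2⌋ = 4; lat ⌊7.5526/1⌋ = 7.
Subsquare (5′×2.5′, letters a–x): lon ⌊1.5732/0.0833333⌋ = 18 → s; lat ⌊0.5526/0.0416667⌋ = 13 → n.

LF47sn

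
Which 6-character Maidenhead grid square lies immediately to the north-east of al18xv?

Longitude subsquare x = 23; +1 → 24, wraps to 0 = a, carry into square.
Longitude square 1; +1 → 2.
Latitude subsquare v = 21; +1 → 22 = w.

AL28aw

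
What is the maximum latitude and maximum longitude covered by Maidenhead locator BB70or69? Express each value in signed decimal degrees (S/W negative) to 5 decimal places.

Field B=1, B=1: +1·20° lon, +1·10° lat → SW at lon -160°, lat -80°.
Square 7, 0: +7·2° lon, +0·1° lat → SW at lon -146°, lat -80°.
Subsquare o=14, r=17: +14·0.0833333° lon, +17·0.0416667° lat → SW at lon -144.833°, lat -79.2917°.
Extended square 6, 9: +6·0.00833333° lon, +9·0.00416667° lat → SW at lon -144.783°, lat -79.2542°.
Cell spans 0.00833333° lon × 0.00416667° lat. NE corner is SW corner plus one full cell.
latitude -79.25000, longitude -144.77500.

-79.25000, -144.77500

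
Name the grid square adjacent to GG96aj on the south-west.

Longitude subsquare a = 0; −1 → -1, wraps to 23 = x, carry into square.
Longitude square 9; −1 → 8.
Latitude subsquare j = 9; −1 → 8 = i.

GG86xi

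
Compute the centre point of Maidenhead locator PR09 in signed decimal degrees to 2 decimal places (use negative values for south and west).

Field P=15, R=17: +15·20° lon, +17·10° lat → SW at lon 120°, lat 80°.
Square 0, 9: +0·2° lon, +9·1° lat → SW at lon 120°, lat 89°.
Cell spans 2° lon × 1° lat. Centre is SW corner plus half of each.
latitude 89.50, longitude 121.00.

89.50, 121.00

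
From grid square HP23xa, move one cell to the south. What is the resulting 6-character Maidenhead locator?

Latitude subsquare a = 0; −1 → -1, wraps to 23 = x, carry into square.
Latitude square 3; −1 → 2.
The longitude characters are unchanged.

HP22xx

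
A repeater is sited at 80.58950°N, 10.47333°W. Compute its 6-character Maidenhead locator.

IR40so

Shift to the Maidenhead origin (180°W, 90°S): lon 169.5267, lat 170.5895.
Field: lon ⌊169.5267/20⌋ = 8 → I; lat ⌊170.5895/10⌋ = 17 → R.
Square: lon ⌊9.5267/2⌋ = 4; lat ⌊0.5895/1⌋ = 0.
Subsquare: lon ⌊1.5267/0.0833333⌋ = 18 → s; lat ⌊0.5895/0.0416667⌋ = 14 → o.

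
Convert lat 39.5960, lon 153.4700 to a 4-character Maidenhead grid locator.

QM69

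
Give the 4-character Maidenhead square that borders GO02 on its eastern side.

GO12

Longitude square 0; +1 → 1.
The latitude characters are unchanged.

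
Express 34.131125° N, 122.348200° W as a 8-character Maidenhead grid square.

CM84td81

Shift to the Maidenhead origin (180°W, 90°S): lon 57.65180, lat 124.13112.
Field: 57.65180/20 → 2 → C, 124.13112/10 → 12 → M; chars CM.
Square: 17.65180/2 → 8, 4.13112/1 → 4; chars 84.
Subsquare: 1.65180/0.0833333 → 19 → t, 0.13112/0.0416667 → 3 → d; chars td.
Extended square: 0.06847/0.00833333 → 8, 0.00612/0.00416667 → 1; chars 81.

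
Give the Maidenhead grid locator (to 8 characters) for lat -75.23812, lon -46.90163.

GB64ns12

Shift to the Maidenhead origin (180°W, 90°S): lon 133.09837, lat 14.76188.
Field: 133.09837/20 → 6 → G, 14.76188/10 → 1 → B; chars GB.
Square: 13.09837/2 → 6, 4.76188/1 → 4; chars 64.
Subsquare: 1.09837/0.0833333 → 13 → n, 0.76188/0.0416667 → 18 → s; chars ns.
Extended square: 0.01504/0.00833333 → 1, 0.01188/0.00416667 → 2; chars 12.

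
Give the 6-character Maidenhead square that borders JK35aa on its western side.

Longitude subsquare a = 0; −1 → -1, wraps to 23 = x, carry into square.
Longitude square 3; −1 → 2.
The latitude characters are unchanged.

JK25xa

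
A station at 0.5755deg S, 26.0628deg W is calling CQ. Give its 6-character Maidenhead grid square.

HI69xk

Offset from 180°W / 90°S: lon 153.9372°, lat 89.4245°.
Field (20°×10°, letters A–R): 153.9372/20 → 7 → H, 89.4245/10 → 8 → I; chars HI.
Square (2°×1°, digits 0–9): 13.9372/2 → 6, 9.4245/1 → 9; chars 69.
Subsquare (5′×2.5′, letters a–x): 1.9372/0.0833333 → 23 → x, 0.4245/0.0416667 → 10 → k; chars xk.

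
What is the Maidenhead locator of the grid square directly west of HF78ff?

Longitude subsquare f = 5; −1 → 4 = e.
The latitude characters are unchanged.

HF78ef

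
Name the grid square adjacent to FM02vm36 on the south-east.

FM02vm45

Longitude extended square 3; +1 → 4.
Latitude extended square 6; −1 → 5.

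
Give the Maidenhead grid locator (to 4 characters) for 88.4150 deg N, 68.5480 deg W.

FR58

Add 180° to longitude and 90° to latitude: 111.45, 178.42.
Field: lon ⌊111.45/20⌋ = 5 → F; lat ⌊178.42/10⌋ = 17 → R.
Square: lon ⌊11.45/2⌋ = 5; lat ⌊8.42/1⌋ = 8.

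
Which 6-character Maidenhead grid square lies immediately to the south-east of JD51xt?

JD61as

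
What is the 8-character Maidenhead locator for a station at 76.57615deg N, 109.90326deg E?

Shift to the Maidenhead origin (180°W, 90°S): lon 289.90326, lat 166.57615.
Field (20°×10°, letters A–R): lon ⌊289.90326/20⌋ = 14 → O; lat ⌊166.57615/10⌋ = 16 → Q.
Square (2°×1°, digits 0–9): lon ⌊9.90326/2⌋ = 4; lat ⌊6.57615/1⌋ = 6.
Subsquare (5′×2.5′, letters a–x): lon ⌊1.90326/0.0833333⌋ = 22 → w; lat ⌊0.57615/0.0416667⌋ = 13 → n.
Extended square (30″×15″, digits 0–9): lon ⌊0.06993/0.00833333⌋ = 8; lat ⌊0.03448/0.00416667⌋ = 8.

OQ46wn88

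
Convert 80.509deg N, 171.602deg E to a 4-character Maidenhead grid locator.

Add 180° to longitude and 90° to latitude: 351.60, 170.51.
Field (20°×10°, letters A–R): 351.60/20 → 17 → R, 170.51/10 → 17 → R; chars RR.
Square (2°×1°, digits 0–9): 11.60/2 → 5, 0.51/1 → 0; chars 50.

RR50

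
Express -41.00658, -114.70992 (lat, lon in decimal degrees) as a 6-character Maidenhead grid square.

Offset from 180°W / 90°S: lon 65.2901°, lat 48.9934°.
Field (20°×10°, letters A–R): lon ⌊65.2901/20⌋ = 3 → D; lat ⌊48.9934/10⌋ = 4 → E.
Square (2°×1°, digits 0–9): lon ⌊5.2901/2⌋ = 2; lat ⌊8.9934/1⌋ = 8.
Subsquare (5′×2.5′, letters a–x): lon ⌊1.2901/0.0833333⌋ = 15 → p; lat ⌊0.9934/0.0416667⌋ = 23 → x.

DE28px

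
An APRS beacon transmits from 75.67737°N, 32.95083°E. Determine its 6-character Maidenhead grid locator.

KQ65lq

Shift to the Maidenhead origin (180°W, 90°S): lon 212.9508, lat 165.6774.
Field: lon ⌊212.9508/20⌋ = 10 → K; lat ⌊165.6774/10⌋ = 16 → Q.
Square: lon ⌊12.9508/2⌋ = 6; lat ⌊5.6774/1⌋ = 5.
Subsquare: lon ⌊0.9508/0.0833333⌋ = 11 → l; lat ⌊0.6774/0.0416667⌋ = 16 → q.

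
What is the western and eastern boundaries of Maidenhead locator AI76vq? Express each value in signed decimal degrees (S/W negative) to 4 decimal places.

Field A=0, I=8: +0·20° lon, +8·10° lat → SW at lon -180°, lat -10°.
Square 7, 6: +7·2° lon, +6·1° lat → SW at lon -166°, lat -4°.
Subsquare v=21, q=16: +21·0.0833333° lon, +16·0.0416667° lat → SW at lon -164.25°, lat -3.33333°.
Cell spans 0.0833333° lon × 0.0416667° lat.
west -164.2500, east -164.1667.

-164.2500, -164.1667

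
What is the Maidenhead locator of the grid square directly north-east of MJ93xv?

Longitude subsquare x = 23; +1 → 24, wraps to 0 = a, carry into square.
Longitude square 9; +1 → 10, wraps to 0, carry into field.
Longitude field M = 12; +1 → 13 = N.
Latitude subsquare v = 21; +1 → 22 = w.

NJ03aw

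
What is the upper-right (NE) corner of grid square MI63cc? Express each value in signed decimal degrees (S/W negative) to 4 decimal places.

-6.8750, 72.2500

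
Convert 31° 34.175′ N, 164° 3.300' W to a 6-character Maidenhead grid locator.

AM71xn

Offset from 180°W / 90°S: lon 15.9450°, lat 121.5696°.
Field (20°×10°, letters A–R): lon ⌊15.9450/20⌋ = 0 → A; lat ⌊121.5696/10⌋ = 12 → M.
Square (2°×1°, digits 0–9): lon ⌊15.9450/2⌋ = 7; lat ⌊1.5696/1⌋ = 1.
Subsquare (5′×2.5′, letters a–x): lon ⌊1.9450/0.0833333⌋ = 23 → x; lat ⌊0.5696/0.0416667⌋ = 13 → n.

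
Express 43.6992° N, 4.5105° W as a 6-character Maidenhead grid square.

IN73rq

Offset from 180°W / 90°S: lon 175.4895°, lat 133.6992°.
Field: 175.4895/20 → 8 → I, 133.6992/10 → 13 → N; chars IN.
Square: 15.4895/2 → 7, 3.6992/1 → 3; chars 73.
Subsquare: 1.4895/0.0833333 → 17 → r, 0.6992/0.0416667 → 16 → q; chars rq.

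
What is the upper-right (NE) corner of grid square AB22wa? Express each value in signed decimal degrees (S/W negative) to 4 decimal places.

-77.9583, -174.0833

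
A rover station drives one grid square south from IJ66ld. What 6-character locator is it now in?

Latitude subsquare d = 3; −1 → 2 = c.
The longitude characters are unchanged.

IJ66lc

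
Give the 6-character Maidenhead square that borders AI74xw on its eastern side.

Longitude subsquare x = 23; +1 → 24, wraps to 0 = a, carry into square.
Longitude square 7; +1 → 8.
The latitude characters are unchanged.

AI84aw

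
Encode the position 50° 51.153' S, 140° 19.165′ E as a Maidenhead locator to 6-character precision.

Add 180° to longitude and 90° to latitude: 320.3194, 39.1474.
Field: lon ⌊320.3194/20⌋ = 16 → Q; lat ⌊39.1474/10⌋ = 3 → D.
Square: lon ⌊0.3194/2⌋ = 0; lat ⌊9.1474/1⌋ = 9.
Subsquare: lon ⌊0.3194/0.0833333⌋ = 3 → d; lat ⌊0.1474/0.0416667⌋ = 3 → d.

QD09dd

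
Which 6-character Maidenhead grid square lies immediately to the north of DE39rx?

Latitude subsquare x = 23; +1 → 24, wraps to 0 = a, carry into square.
Latitude square 9; +1 → 10, wraps to 0, carry into field.
Latitude field E = 4; +1 → 5 = F.
The longitude characters are unchanged.

DF30ra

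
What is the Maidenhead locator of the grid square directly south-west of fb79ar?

Longitude subsquare a = 0; −1 → -1, wraps to 23 = x, carry into square.
Longitude square 7; −1 → 6.
Latitude subsquare r = 17; −1 → 16 = q.

FB69xq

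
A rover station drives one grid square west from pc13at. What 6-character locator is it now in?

Longitude subsquare a = 0; −1 → -1, wraps to 23 = x, carry into square.
Longitude square 1; −1 → 0.
The latitude characters are unchanged.

PC03xt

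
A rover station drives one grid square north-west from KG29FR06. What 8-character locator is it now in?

Longitude extended square 0; −1 → -1, wraps to 9, carry into subsquare.
Longitude subsquare f = 5; −1 → 4 = e.
Latitude extended square 6; +1 → 7.

KG29er97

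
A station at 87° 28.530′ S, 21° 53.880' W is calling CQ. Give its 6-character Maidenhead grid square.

Add 180° to longitude and 90° to latitude: 158.1020, 2.5245.
Field (20°×10°, letters A–R): 158.1020/20 → 7 → H, 2.5245/10 → 0 → A; chars HA.
Square (2°×1°, digits 0–9): 18.1020/2 → 9, 2.5245/1 → 2; chars 92.
Subsquare (5′×2.5′, letters a–x): 0.1020/0.0833333 → 1 → b, 0.5245/0.0416667 → 12 → m; chars bm.

HA92bm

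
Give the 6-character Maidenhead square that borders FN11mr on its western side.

Longitude subsquare m = 12; −1 → 11 = l.
The latitude characters are unchanged.

FN11lr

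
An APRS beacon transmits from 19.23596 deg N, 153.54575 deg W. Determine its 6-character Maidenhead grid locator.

BK39ff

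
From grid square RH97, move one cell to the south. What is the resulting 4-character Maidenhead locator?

RH96

Latitude square 7; −1 → 6.
The longitude characters are unchanged.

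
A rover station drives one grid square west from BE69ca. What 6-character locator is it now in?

BE69ba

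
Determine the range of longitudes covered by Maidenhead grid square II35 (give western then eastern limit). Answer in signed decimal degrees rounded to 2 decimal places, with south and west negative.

Field I=8, I=8: +8·20° lon, +8·10° lat → SW at lon -20°, lat -10°.
Square 3, 5: +3·2° lon, +5·1° lat → SW at lon -14°, lat -5°.
Cell spans 2° lon × 1° lat.
west -14.00, east -12.00.

-14.00, -12.00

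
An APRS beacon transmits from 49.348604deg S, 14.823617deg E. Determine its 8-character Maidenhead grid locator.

JE70jp86

Add 180° to longitude and 90° to latitude: 194.82362, 40.65140.
Field: 194.82362/20 → 9 → J, 40.65140/10 → 4 → E; chars JE.
Square: 14.82362/2 → 7, 0.65140/1 → 0; chars 70.
Subsquare: 0.82362/0.0833333 → 9 → j, 0.65140/0.0416667 → 15 → p; chars jp.
Extended square: 0.07362/0.00833333 → 8, 0.02640/0.00416667 → 6; chars 86.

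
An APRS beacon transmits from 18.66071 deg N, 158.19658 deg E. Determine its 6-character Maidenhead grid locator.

QK98cp

Shift to the Maidenhead origin (180°W, 90°S): lon 338.1966, lat 108.6607.
Field: 338.1966/20 → 16 → Q, 108.6607/10 → 10 → K; chars QK.
Square: 18.1966/2 → 9, 8.6607/1 → 8; chars 98.
Subsquare: 0.1966/0.0833333 → 2 → c, 0.6607/0.0416667 → 15 → p; chars cp.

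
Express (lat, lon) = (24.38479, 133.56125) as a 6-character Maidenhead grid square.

PL64sj

Add 180° to longitude and 90° to latitude: 313.5612, 114.3848.
Field: lon ⌊313.5612/20⌋ = 15 → P; lat ⌊114.3848/10⌋ = 11 → L.
Square: lon ⌊13.5612/2⌋ = 6; lat ⌊4.3848/1⌋ = 4.
Subsquare: lon ⌊1.5612/0.0833333⌋ = 18 → s; lat ⌊0.3848/0.0416667⌋ = 9 → j.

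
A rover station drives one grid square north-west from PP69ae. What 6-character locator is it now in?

Longitude subsquare a = 0; −1 → -1, wraps to 23 = x, carry into square.
Longitude square 6; −1 → 5.
Latitude subsquare e = 4; +1 → 5 = f.

PP59xf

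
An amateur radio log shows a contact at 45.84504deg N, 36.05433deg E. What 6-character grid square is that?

Offset from 180°W / 90°S: lon 216.0543°, lat 135.8450°.
Field (20°×10°, letters A–R): lon ⌊216.0543/20⌋ = 10 → K; lat ⌊135.8450/10⌋ = 13 → N.
Square (2°×1°, digits 0–9): lon ⌊16.0543/2⌋ = 8; lat ⌊5.8450/1⌋ = 5.
Subsquare (5′×2.5′, letters a–x): lon ⌊0.0543/0.0833333⌋ = 0 → a; lat ⌊0.8450/0.0416667⌋ = 20 → u.

KN85au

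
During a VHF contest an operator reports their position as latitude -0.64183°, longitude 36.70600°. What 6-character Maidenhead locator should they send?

KI89ii

Add 180° to longitude and 90° to latitude: 216.7060, 89.3582.
Field (20°×10°, letters A–R): lon ⌊216.7060/20⌋ = 10 → K; lat ⌊89.3582/10⌋ = 8 → I.
Square (2°×1°, digits 0–9): lon ⌊16.7060/2⌋ = 8; lat ⌊9.3582/1⌋ = 9.
Subsquare (5′×2.5′, letters a–x): lon ⌊0.7060/0.0833333⌋ = 8 → i; lat ⌊0.3582/0.0416667⌋ = 8 → i.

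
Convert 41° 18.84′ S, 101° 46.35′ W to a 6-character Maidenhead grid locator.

DE98cq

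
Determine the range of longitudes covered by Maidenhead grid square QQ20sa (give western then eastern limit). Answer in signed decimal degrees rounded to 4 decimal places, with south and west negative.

145.5000, 145.5833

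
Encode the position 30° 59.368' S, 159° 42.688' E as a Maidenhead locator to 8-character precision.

QF99ua52

Shift to the Maidenhead origin (180°W, 90°S): lon 339.71147, lat 59.01053.
Field: 339.71147/20 → 16 → Q, 59.01053/10 → 5 → F; chars QF.
Square: 19.71147/2 → 9, 9.01053/1 → 9; chars 99.
Subsquare: 1.71147/0.0833333 → 20 → u, 0.01053/0.0416667 → 0 → a; chars ua.
Extended square: 0.04480/0.00833333 → 5, 0.01053/0.00416667 → 2; chars 52.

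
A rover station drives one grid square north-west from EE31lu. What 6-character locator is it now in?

Longitude subsquare l = 11; −1 → 10 = k.
Latitude subsquare u = 20; +1 → 21 = v.

EE31kv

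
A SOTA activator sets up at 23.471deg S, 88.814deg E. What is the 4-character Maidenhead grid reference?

NG46

Offset from 180°W / 90°S: lon 268.81°, lat 66.53°.
Field (20°×10°, letters A–R): lon ⌊268.81/20⌋ = 13 → N; lat ⌊66.53/10⌋ = 6 → G.
Square (2°×1°, digits 0–9): lon ⌊8.81/2⌋ = 4; lat ⌊6.53/1⌋ = 6.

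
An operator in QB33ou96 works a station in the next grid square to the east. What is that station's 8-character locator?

QB33pu06

Longitude extended square 9; +1 → 10, wraps to 0, carry into subsquare.
Longitude subsquare o = 14; +1 → 15 = p.
The latitude characters are unchanged.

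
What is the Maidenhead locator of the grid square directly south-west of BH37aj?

BH27xi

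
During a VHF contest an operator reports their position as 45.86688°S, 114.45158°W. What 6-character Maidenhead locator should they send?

DE24sd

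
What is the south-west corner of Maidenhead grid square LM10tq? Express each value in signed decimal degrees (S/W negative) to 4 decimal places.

30.6667, 43.5833

Field L=11, M=12: +11·20° lon, +12·10° lat → SW at lon 40°, lat 30°.
Square 1, 0: +1·2° lon, +0·1° lat → SW at lon 42°, lat 30°.
Subsquare t=19, q=16: +19·0.0833333° lon, +16·0.0416667° lat → SW at lon 43.5833°, lat 30.6667°.
latitude 30.6667, longitude 43.5833.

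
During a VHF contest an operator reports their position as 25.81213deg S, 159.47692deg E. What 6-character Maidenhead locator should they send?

QG94re

Add 180° to longitude and 90° to latitude: 339.4769, 64.1879.
Field: 339.4769/20 → 16 → Q, 64.1879/10 → 6 → G; chars QG.
Square: 19.4769/2 → 9, 4.1879/1 → 4; chars 94.
Subsquare: 1.4769/0.0833333 → 17 → r, 0.1879/0.0416667 → 4 → e; chars re.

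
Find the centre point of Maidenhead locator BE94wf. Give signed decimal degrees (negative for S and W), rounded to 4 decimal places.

-45.7708, -140.1250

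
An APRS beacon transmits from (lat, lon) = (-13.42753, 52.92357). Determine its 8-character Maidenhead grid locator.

LH66ln07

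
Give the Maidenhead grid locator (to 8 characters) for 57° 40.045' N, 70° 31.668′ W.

FO47rq60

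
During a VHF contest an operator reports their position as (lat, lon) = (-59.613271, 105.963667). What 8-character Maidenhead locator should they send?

Shift to the Maidenhead origin (180°W, 90°S): lon 285.96367, lat 30.38673.
Field: lon ⌊285.96367/20⌋ = 14 → O; lat ⌊30.38673/10⌋ = 3 → D.
Square: lon ⌊5.96367/2⌋ = 2; lat ⌊0.38673/1⌋ = 0.
Subsquare: lon ⌊1.96367/0.0833333⌋ = 23 → x; lat ⌊0.38673/0.0416667⌋ = 9 → j.
Extended square: lon ⌊0.04700/0.00833333⌋ = 5; lat ⌊0.01173/0.00416667⌋ = 2.

OD20xj52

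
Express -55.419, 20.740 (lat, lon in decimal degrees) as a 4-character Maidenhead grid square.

Add 180° to longitude and 90° to latitude: 200.74, 34.58.
Field (20°×10°, letters A–R): lon ⌊200.74/20⌋ = 10 → K; lat ⌊34.58/10⌋ = 3 → D.
Square (2°×1°, digits 0–9): lon ⌊0.74/2⌋ = 0; lat ⌊4.58/1⌋ = 4.

KD04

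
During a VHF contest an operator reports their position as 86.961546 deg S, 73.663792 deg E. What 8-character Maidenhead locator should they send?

MA63ta99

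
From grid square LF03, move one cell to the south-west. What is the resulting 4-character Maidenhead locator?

KF92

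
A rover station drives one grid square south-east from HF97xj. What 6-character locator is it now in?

IF07ai

Longitude subsquare x = 23; +1 → 24, wraps to 0 = a, carry into square.
Longitude square 9; +1 → 10, wraps to 0, carry into field.
Longitude field H = 7; +1 → 8 = I.
Latitude subsquare j = 9; −1 → 8 = i.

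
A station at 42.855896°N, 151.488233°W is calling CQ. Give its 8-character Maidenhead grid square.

BN42gu15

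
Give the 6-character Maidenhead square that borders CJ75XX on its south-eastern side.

CJ85aw

Longitude subsquare x = 23; +1 → 24, wraps to 0 = a, carry into square.
Longitude square 7; +1 → 8.
Latitude subsquare x = 23; −1 → 22 = w.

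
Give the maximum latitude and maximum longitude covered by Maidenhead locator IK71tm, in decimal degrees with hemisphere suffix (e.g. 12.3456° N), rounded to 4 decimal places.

11.5417° N, 4.3333° W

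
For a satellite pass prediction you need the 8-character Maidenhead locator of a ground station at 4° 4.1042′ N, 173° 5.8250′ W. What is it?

Offset from 180°W / 90°S: lon 6.90292°, lat 94.06840°.
Field (20°×10°, letters A–R): lon ⌊6.90292/20⌋ = 0 → A; lat ⌊94.06840/10⌋ = 9 → J.
Square (2°×1°, digits 0–9): lon ⌊6.90292/2⌋ = 3; lat ⌊4.06840/1⌋ = 4.
Subsquare (5′×2.5′, letters a–x): lon ⌊0.90292/0.0833333⌋ = 10 → k; lat ⌊0.06840/0.0416667⌋ = 1 → b.
Extended square (30″×15″, digits 0–9): lon ⌊0.06958/0.00833333⌋ = 8; lat ⌊0.02674/0.00416667⌋ = 6.

AJ34kb86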